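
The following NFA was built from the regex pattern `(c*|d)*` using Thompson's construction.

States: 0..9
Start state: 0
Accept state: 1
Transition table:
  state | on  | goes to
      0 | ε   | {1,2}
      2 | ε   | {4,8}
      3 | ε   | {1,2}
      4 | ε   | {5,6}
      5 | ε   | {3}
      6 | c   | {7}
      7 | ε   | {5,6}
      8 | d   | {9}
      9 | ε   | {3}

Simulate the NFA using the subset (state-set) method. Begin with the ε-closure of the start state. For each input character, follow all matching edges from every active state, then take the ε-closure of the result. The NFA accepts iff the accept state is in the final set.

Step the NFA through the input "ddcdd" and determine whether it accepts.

S₀ = ε-closure({0}) = {0,1,2,3,4,5,6,8}
'd' @ 1: {1,2,3,4,5,6,8,9}  ✓accept
'd' @ 2: {1,2,3,4,5,6,8,9}  ✓accept
'c' @ 3: {1,2,3,4,5,6,7,8}  ✓accept
'd' @ 4: {1,2,3,4,5,6,8,9}  ✓accept
'd' @ 5: {1,2,3,4,5,6,8,9}  ✓accept
end set {1,2,3,4,5,6,8,9} — state 1 in

Answer: ACCEPT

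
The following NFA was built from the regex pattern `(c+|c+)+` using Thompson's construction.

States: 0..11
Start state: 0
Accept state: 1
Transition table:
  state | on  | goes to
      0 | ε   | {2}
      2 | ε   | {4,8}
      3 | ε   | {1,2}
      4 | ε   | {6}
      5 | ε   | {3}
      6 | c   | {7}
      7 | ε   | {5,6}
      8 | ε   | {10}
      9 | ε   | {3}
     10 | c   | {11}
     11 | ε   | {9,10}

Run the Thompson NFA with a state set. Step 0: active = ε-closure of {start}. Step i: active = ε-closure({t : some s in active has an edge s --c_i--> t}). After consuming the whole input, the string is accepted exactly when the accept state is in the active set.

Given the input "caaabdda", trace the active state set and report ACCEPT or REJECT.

Answer: REJECT

Steps:
initial (ε-close {0}): {0,2,4,6,8,10}
'c' @ 1: {1,2,3,4,5,6,7,8,9,10,11}  [accepting]
'a' @ 2: {}  — no active states
rest 'aabdda' ignored (set empty)
after full input: {}  (accept=1 not in)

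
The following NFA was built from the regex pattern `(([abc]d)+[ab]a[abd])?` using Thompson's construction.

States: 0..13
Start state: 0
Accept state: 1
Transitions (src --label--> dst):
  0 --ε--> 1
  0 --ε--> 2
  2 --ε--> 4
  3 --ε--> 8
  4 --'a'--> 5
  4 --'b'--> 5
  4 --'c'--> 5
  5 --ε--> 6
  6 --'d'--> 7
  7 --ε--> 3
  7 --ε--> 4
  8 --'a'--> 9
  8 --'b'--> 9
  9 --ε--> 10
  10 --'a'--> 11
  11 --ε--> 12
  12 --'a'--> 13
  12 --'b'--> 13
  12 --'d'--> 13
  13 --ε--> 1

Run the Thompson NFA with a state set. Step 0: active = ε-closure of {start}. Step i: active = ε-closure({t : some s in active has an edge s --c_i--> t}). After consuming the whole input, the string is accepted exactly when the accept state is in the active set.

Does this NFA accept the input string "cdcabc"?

Answer: REJECT

Steps:
initial (ε-close {0}): {0,1,2,4}
'c' @ 1: {5,6}
'd' @ 2: {3,4,7,8}
'c' @ 3: {5,6}
'a' @ 4: {}  — state set empty
rest 'bc' ignored (set empty)
end set {} — state 1 not in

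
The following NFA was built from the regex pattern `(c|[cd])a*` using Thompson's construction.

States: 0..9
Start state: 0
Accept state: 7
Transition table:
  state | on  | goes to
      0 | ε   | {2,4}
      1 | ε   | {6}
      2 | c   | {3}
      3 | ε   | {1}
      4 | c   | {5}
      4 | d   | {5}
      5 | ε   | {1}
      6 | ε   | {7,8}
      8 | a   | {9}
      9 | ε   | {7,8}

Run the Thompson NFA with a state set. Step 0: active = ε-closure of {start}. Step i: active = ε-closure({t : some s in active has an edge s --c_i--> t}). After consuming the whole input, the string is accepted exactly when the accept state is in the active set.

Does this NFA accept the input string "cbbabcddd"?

start: ε-closure({0}) = {0,2,4}
'c' @ 1: {1,3,5,6,7,8}  ✓accept
'b' @ 2: {}  — dead — no transitions
rest 'babcddd' ignored (set empty)
after full input: {}  (accept=7 not in)

Answer: REJECT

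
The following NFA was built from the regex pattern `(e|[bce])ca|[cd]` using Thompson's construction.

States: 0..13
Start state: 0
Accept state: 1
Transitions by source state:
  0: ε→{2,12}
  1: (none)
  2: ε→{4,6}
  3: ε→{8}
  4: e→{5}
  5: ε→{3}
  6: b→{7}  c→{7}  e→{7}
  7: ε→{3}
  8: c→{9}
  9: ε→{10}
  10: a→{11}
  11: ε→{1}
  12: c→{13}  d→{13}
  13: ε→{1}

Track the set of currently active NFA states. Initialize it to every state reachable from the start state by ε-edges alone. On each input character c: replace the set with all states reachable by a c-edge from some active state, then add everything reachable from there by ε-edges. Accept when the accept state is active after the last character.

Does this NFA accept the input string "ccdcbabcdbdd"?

start: ε-closure({0}) = {0,2,4,6,12}
'c' @ 1: {1,3,7,8,13}  ✓accept
'c' @ 2: {9,10}
'd' @ 3: {}  — no active states
rest 'cbabcdbdd' ignored (set empty)
final: {}; accept 1 not in set

Answer: REJECT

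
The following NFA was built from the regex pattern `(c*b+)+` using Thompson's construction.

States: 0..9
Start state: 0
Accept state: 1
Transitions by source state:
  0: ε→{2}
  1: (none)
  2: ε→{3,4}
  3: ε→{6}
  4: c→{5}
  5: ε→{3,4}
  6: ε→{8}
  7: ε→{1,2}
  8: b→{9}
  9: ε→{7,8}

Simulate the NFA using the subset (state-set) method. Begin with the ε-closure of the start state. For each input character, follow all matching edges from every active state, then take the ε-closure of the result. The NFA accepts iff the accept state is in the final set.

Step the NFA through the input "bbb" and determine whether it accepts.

Answer: ACCEPT

Steps:
S₀ = ε-closure({0}) = {0,2,3,4,6,8}
'b' @ 1: {1,2,3,4,6,7,8,9}  ✓accept
'b' @ 2: {1,2,3,4,6,7,8,9}  ✓accept
'b' @ 3: {1,2,3,4,6,7,8,9}  ✓accept
end set {1,2,3,4,6,7,8,9} — state 1 in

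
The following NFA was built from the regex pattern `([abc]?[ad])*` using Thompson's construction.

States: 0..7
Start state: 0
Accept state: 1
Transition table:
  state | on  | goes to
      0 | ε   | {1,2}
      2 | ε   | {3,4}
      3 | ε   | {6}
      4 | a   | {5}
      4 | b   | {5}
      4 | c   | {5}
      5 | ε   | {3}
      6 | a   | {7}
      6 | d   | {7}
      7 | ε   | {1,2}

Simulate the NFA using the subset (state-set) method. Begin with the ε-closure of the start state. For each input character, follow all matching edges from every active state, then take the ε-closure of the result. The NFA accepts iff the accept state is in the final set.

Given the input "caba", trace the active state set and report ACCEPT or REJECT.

Answer: ACCEPT

Derivation:
S₀ = ε-closure({0}) = {0,1,2,3,4,6}
'c' @ 1: {3,5,6}
'a' @ 2: {1,2,3,4,6,7}  [accepting]
'b' @ 3: {3,5,6}
'a' @ 4: {1,2,3,4,6,7}  [accepting]
after full input: {1,2,3,4,6,7}  (accept=1 in)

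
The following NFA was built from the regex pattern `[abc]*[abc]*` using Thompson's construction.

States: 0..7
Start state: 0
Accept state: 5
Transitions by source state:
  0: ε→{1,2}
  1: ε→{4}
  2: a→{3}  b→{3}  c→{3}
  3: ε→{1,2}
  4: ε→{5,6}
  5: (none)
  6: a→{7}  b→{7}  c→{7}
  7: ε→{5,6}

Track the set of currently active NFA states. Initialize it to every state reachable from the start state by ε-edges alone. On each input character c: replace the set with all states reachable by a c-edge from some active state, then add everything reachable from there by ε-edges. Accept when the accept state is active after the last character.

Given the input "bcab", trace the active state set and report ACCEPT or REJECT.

initial (ε-close {0}): {0,1,2,4,5,6}
'b' @ 1: {1,2,3,4,5,6,7}  (accept∈set)
'c' @ 2: {1,2,3,4,5,6,7}  (accept∈set)
'a' @ 3: {1,2,3,4,5,6,7}  (accept∈set)
'b' @ 4: {1,2,3,4,5,6,7}  (accept∈set)
after full input: {1,2,3,4,5,6,7}  (accept=5 in)

Answer: ACCEPT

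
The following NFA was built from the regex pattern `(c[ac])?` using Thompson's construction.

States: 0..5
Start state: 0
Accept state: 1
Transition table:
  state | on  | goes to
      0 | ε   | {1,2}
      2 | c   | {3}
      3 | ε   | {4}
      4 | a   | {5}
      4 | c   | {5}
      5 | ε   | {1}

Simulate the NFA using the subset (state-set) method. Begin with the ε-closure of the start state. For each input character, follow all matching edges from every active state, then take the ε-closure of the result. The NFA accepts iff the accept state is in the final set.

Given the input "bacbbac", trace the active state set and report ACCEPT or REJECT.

initial (ε-close {0}): {0,1,2}
'b' @ 1: {}  — no active states
rest 'acbbac' ignored (set empty)
final: {}; accept 1 not in set

Answer: REJECT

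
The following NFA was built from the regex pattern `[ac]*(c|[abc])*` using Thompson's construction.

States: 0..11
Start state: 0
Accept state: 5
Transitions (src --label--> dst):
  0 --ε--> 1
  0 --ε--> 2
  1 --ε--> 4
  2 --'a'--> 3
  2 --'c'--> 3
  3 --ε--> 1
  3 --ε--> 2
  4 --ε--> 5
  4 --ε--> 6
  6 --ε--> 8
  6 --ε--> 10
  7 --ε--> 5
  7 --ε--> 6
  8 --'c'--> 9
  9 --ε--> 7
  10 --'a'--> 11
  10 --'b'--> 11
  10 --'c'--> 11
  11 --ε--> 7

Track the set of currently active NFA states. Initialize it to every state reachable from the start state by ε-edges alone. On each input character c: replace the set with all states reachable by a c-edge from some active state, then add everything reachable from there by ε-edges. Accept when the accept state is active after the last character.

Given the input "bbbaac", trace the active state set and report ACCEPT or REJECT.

initial (ε-close {0}): {0,1,2,4,5,6,8,10}
'b' @ 1: {5,6,7,8,10,11}  [accepting]
'b' @ 2: {5,6,7,8,10,11}  [accepting]
'b' @ 3: {5,6,7,8,10,11}  [accepting]
'a' @ 4: {5,6,7,8,10,11}  [accepting]
'a' @ 5: {5,6,7,8,10,11}  [accepting]
'c' @ 6: {5,6,7,8,9,10,11}  [accepting]
final: {5,6,7,8,9,10,11}; accept 5 in set

Answer: ACCEPT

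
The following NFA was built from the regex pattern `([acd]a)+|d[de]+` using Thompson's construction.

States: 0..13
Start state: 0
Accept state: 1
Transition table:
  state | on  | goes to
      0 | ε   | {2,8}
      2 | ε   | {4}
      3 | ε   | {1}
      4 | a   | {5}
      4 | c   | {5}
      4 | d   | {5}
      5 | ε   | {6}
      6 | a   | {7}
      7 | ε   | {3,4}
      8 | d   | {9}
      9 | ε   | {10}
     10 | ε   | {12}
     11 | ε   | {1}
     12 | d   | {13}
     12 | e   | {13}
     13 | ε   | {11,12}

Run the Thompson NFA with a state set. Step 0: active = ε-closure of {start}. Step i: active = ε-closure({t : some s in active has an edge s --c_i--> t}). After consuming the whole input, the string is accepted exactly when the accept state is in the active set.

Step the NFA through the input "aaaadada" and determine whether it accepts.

S₀ = ε-closure({0}) = {0,2,4,8}
'a' @ 1: {5,6}
'a' @ 2: {1,3,4,7}  (accept∈set)
'a' @ 3: {5,6}
'a' @ 4: {1,3,4,7}  (accept∈set)
'd' @ 5: {5,6}
'a' @ 6: {1,3,4,7}  (accept∈set)
'd' @ 7: {5,6}
'a' @ 8: {1,3,4,7}  (accept∈set)
after full input: {1,3,4,7}  (accept=1 in)

Answer: ACCEPT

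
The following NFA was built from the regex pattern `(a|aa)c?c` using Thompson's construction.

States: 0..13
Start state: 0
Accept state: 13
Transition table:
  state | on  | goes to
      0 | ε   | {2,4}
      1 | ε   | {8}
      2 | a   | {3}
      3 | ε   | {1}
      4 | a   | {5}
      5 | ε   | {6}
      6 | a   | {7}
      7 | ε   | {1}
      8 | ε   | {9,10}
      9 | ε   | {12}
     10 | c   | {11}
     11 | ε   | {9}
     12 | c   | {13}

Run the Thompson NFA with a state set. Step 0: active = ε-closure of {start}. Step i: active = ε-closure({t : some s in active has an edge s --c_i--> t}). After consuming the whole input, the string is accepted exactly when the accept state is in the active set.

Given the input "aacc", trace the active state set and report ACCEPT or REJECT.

Answer: ACCEPT

Steps:
start: ε-closure({0}) = {0,2,4}
'a' @ 1: {1,3,5,6,8,9,10,12}
'a' @ 2: {1,7,8,9,10,12}
'c' @ 3: {9,11,12,13}  [accepting]
'c' @ 4: {13}  [accepting]
final: {13}; accept 13 in set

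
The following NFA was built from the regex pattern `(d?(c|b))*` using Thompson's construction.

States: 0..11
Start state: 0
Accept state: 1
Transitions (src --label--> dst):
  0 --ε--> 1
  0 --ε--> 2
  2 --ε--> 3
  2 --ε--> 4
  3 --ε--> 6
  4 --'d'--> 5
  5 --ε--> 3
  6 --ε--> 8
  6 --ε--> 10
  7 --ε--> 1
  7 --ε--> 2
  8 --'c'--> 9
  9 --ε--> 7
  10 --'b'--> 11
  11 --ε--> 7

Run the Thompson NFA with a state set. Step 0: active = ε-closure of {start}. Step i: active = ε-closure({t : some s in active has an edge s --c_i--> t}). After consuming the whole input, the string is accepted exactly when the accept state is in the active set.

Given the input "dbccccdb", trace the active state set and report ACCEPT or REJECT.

initial (ε-close {0}): {0,1,2,3,4,6,8,10}
'd' @ 1: {3,5,6,8,10}
'b' @ 2: {1,2,3,4,6,7,8,10,11}  (accept∈set)
'c' @ 3: {1,2,3,4,6,7,8,9,10}  (accept∈set)
'c' @ 4: {1,2,3,4,6,7,8,9,10}  (accept∈set)
'c' @ 5: {1,2,3,4,6,7,8,9,10}  (accept∈set)
'c' @ 6: {1,2,3,4,6,7,8,9,10}  (accept∈set)
'd' @ 7: {3,5,6,8,10}
'b' @ 8: {1,2,3,4,6,7,8,10,11}  (accept∈set)
final: {1,2,3,4,6,7,8,10,11}; accept 1 in set

Answer: ACCEPT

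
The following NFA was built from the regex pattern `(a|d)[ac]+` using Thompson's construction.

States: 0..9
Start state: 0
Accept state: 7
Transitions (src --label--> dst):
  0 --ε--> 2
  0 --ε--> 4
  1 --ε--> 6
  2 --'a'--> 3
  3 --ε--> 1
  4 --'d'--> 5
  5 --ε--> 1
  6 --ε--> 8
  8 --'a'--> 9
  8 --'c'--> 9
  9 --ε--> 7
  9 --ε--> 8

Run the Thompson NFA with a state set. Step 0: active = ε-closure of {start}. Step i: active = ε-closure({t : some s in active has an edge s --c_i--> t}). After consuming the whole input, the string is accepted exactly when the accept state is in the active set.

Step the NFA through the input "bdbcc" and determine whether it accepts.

start: ε-closure({0}) = {0,2,4}
'b' @ 1: {}  — state set empty
rest 'dbcc' ignored (set empty)
final: {}; accept 7 not in set

Answer: REJECT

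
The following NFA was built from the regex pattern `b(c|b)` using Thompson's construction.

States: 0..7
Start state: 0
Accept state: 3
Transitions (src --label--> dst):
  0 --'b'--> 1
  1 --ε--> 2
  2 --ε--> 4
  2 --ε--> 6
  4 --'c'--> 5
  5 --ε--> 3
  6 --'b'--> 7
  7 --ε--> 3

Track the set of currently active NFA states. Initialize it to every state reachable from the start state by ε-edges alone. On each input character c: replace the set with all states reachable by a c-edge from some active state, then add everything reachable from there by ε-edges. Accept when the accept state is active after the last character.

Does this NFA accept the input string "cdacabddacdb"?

Answer: REJECT

Derivation:
initial (ε-close {0}): {0}
'c' @ 1: {}  — no active states
rest 'dacabddacdb' ignored (set empty)
final: {}; accept 3 not in set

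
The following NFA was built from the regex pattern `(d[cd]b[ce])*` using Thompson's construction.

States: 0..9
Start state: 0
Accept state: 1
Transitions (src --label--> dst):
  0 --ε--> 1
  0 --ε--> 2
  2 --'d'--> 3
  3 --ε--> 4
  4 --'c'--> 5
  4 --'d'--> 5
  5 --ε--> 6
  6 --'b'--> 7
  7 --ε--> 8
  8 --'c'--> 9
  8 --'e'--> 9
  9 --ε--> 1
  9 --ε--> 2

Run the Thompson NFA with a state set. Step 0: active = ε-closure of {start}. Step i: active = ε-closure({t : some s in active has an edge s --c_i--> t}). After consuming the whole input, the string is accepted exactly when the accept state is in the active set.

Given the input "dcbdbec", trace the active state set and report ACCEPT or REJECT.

initial (ε-close {0}): {0,1,2}
'd' @ 1: {3,4}
'c' @ 2: {5,6}
'b' @ 3: {7,8}
'd' @ 4: {}  — dead — no transitions
rest 'bec' ignored (set empty)
end set {} — state 1 not in

Answer: REJECT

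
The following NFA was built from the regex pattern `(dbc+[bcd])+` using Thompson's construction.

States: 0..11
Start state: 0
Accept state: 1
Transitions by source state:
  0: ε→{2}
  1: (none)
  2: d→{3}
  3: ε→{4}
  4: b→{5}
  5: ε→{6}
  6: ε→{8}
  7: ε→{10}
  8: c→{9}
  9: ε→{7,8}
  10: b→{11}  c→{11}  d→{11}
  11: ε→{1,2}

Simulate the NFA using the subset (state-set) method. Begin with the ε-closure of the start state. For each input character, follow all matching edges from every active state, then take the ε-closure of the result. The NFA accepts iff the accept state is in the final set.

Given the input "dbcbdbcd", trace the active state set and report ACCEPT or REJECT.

initial (ε-close {0}): {0,2}
'd' @ 1: {3,4}
'b' @ 2: {5,6,8}
'c' @ 3: {7,8,9,10}
'b' @ 4: {1,2,11}  (accept∈set)
'd' @ 5: {3,4}
'b' @ 6: {5,6,8}
'c' @ 7: {7,8,9,10}
'd' @ 8: {1,2,11}  (accept∈set)
after full input: {1,2,11}  (accept=1 in)

Answer: ACCEPT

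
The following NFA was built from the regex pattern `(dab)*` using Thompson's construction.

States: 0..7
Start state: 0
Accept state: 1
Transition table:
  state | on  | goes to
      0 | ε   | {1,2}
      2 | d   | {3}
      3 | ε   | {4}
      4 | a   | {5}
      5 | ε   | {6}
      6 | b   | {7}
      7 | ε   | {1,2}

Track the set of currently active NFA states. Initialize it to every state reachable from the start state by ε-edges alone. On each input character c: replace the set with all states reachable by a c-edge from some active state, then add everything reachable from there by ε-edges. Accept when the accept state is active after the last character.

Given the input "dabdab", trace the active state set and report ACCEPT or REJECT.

Answer: ACCEPT

Steps:
initial (ε-close {0}): {0,1,2}
'd' @ 1: {3,4}
'a' @ 2: {5,6}
'b' @ 3: {1,2,7}  (accept∈set)
'd' @ 4: {3,4}
'a' @ 5: {5,6}
'b' @ 6: {1,2,7}  (accept∈set)
final: {1,2,7}; accept 1 in set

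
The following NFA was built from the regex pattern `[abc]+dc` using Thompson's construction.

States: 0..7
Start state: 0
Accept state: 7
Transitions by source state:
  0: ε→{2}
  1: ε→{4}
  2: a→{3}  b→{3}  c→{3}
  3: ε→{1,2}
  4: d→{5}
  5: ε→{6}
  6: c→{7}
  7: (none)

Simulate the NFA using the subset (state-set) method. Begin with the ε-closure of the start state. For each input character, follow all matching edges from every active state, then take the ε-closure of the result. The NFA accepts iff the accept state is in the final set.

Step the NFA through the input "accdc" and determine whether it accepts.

Answer: ACCEPT

Derivation:
start: ε-closure({0}) = {0,2}
'a' @ 1: {1,2,3,4}
'c' @ 2: {1,2,3,4}
'c' @ 3: {1,2,3,4}
'd' @ 4: {5,6}
'c' @ 5: {7}  (accept∈set)
end set {7} — state 7 in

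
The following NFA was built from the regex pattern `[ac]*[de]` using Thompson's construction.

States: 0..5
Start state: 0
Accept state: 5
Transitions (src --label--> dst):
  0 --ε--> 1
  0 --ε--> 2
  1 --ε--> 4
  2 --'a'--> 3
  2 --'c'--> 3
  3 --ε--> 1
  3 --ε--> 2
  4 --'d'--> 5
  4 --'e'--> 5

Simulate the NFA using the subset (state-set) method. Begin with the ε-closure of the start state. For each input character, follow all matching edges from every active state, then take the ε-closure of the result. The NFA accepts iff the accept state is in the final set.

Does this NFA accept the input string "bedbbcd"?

initial (ε-close {0}): {0,1,2,4}
'b' @ 1: {}  — state set empty
rest 'edbbcd' ignored (set empty)
final: {}; accept 5 not in set

Answer: REJECT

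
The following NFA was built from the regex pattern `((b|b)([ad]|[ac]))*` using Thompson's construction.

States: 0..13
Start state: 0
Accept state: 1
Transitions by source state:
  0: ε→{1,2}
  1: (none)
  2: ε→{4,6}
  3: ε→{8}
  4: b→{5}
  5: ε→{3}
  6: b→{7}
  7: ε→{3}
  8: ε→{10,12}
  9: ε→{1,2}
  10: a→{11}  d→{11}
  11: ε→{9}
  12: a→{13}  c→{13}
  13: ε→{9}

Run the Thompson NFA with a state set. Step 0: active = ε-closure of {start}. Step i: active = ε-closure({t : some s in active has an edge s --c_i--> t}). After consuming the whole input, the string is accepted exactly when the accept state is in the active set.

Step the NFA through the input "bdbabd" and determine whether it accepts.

start: ε-closure({0}) = {0,1,2,4,6}
'b' @ 1: {3,5,7,8,10,12}
'd' @ 2: {1,2,4,6,9,11}  ✓accept
'b' @ 3: {3,5,7,8,10,12}
'a' @ 4: {1,2,4,6,9,11,13}  ✓accept
'b' @ 5: {3,5,7,8,10,12}
'd' @ 6: {1,2,4,6,9,11}  ✓accept
end set {1,2,4,6,9,11} — state 1 in

Answer: ACCEPT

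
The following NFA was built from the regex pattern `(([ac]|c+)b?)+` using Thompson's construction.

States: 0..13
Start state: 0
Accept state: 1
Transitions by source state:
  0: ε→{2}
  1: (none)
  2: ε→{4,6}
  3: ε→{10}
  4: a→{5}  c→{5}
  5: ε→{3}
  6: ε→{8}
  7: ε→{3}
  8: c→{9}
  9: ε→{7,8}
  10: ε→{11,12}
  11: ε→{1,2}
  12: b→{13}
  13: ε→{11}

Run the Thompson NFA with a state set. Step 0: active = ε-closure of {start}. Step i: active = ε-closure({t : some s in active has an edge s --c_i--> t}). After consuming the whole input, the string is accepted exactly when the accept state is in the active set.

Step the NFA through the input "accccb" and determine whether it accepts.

S₀ = ε-closure({0}) = {0,2,4,6,8}
'a' @ 1: {1,2,3,4,5,6,8,10,11,12}  [accepting]
'c' @ 2: {1,2,3,4,5,6,7,8,9,10,11,12}  [accepting]
'c' @ 3: {1,2,3,4,5,6,7,8,9,10,11,12}  [accepting]
'c' @ 4: {1,2,3,4,5,6,7,8,9,10,11,12}  [accepting]
'c' @ 5: {1,2,3,4,5,6,7,8,9,10,11,12}  [accepting]
'b' @ 6: {1,2,4,6,8,11,13}  [accepting]
final: {1,2,4,6,8,11,13}; accept 1 in set

Answer: ACCEPT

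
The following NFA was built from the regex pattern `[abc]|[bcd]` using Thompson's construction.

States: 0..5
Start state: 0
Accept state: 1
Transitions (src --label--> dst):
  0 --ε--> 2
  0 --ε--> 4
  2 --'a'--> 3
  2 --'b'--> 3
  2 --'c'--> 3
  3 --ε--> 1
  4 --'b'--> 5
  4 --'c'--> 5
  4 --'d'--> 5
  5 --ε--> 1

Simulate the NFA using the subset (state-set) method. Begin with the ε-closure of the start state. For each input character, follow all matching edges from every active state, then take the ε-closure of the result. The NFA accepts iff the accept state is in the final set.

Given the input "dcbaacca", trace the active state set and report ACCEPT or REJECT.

Answer: REJECT

Steps:
S₀ = ε-closure({0}) = {0,2,4}
'd' @ 1: {1,5}  (accept∈set)
'c' @ 2: {}  — no active states
rest 'baacca' ignored (set empty)
end set {} — state 1 not in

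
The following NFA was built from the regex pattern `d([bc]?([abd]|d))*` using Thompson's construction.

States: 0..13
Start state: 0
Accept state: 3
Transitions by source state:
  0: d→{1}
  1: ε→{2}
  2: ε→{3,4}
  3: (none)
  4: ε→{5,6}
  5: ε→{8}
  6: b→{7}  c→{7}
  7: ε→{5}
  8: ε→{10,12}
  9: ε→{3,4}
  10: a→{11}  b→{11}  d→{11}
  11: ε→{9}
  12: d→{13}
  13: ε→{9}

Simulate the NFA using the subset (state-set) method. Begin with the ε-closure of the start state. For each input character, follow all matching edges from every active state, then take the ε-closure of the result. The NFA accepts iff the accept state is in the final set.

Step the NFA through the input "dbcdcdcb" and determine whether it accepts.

Answer: ACCEPT

Steps:
S₀ = ε-closure({0}) = {0}
'd' @ 1: {1,2,3,4,5,6,8,10,12}  [accepting]
'b' @ 2: {3,4,5,6,7,8,9,10,11,12}  [accepting]
'c' @ 3: {5,7,8,10,12}
'd' @ 4: {3,4,5,6,8,9,10,11,12,13}  [accepting]
'c' @ 5: {5,7,8,10,12}
'd' @ 6: {3,4,5,6,8,9,10,11,12,13}  [accepting]
'c' @ 7: {5,7,8,10,12}
'b' @ 8: {3,4,5,6,8,9,10,11,12}  [accepting]
after full input: {3,4,5,6,8,9,10,11,12}  (accept=3 in)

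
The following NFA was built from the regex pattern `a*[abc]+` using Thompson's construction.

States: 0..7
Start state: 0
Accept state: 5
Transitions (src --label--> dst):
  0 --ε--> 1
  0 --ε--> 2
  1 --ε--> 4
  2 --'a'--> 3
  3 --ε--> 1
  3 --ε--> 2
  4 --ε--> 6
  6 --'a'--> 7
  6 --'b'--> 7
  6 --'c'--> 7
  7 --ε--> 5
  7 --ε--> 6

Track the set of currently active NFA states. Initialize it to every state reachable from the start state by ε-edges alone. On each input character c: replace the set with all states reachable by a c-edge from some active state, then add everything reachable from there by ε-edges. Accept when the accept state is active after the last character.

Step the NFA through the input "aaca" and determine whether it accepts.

start: ε-closure({0}) = {0,1,2,4,6}
'a' @ 1: {1,2,3,4,5,6,7}  ✓accept
'a' @ 2: {1,2,3,4,5,6,7}  ✓accept
'c' @ 3: {5,6,7}  ✓accept
'a' @ 4: {5,6,7}  ✓accept
end set {5,6,7} — state 5 in

Answer: ACCEPT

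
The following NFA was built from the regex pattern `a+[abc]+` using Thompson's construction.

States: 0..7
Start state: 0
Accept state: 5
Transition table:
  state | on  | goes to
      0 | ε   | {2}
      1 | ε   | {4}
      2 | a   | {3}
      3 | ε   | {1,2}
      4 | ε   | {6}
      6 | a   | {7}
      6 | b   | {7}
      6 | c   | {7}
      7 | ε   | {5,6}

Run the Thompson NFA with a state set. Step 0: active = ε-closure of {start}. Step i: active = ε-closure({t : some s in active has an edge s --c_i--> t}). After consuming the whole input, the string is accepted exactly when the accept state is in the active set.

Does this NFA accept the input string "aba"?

Answer: ACCEPT

Derivation:
start: ε-closure({0}) = {0,2}
'a' @ 1: {1,2,3,4,6}
'b' @ 2: {5,6,7}  [accepting]
'a' @ 3: {5,6,7}  [accepting]
after full input: {5,6,7}  (accept=5 in)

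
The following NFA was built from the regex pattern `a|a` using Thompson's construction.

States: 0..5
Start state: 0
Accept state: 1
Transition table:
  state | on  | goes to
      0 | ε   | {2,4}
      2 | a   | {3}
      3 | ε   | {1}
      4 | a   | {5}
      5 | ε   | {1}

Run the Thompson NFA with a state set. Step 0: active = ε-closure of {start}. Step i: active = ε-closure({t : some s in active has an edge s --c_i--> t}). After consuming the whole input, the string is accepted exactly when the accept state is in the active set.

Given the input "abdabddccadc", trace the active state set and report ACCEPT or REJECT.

Answer: REJECT

Steps:
initial (ε-close {0}): {0,2,4}
'a' @ 1: {1,3,5}  ✓accept
'b' @ 2: {}  — state set empty
rest 'dabddccadc' ignored (set empty)
final: {}; accept 1 not in set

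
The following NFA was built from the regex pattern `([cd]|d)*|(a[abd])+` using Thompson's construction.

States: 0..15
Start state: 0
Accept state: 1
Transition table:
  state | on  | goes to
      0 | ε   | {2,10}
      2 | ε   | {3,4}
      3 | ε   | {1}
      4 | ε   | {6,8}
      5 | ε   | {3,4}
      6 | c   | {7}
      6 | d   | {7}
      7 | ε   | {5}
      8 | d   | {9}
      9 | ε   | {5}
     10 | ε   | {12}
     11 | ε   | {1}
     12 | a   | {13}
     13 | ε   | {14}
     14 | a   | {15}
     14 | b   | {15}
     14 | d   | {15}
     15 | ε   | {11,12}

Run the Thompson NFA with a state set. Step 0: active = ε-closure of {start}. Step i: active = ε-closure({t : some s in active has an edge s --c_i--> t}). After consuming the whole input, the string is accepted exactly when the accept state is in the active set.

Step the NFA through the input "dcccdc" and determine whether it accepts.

initial (ε-close {0}): {0,1,2,3,4,6,8,10,12}
'd' @ 1: {1,3,4,5,6,7,8,9}  (accept∈set)
'c' @ 2: {1,3,4,5,6,7,8}  (accept∈set)
'c' @ 3: {1,3,4,5,6,7,8}  (accept∈set)
'c' @ 4: {1,3,4,5,6,7,8}  (accept∈set)
'd' @ 5: {1,3,4,5,6,7,8,9}  (accept∈set)
'c' @ 6: {1,3,4,5,6,7,8}  (accept∈set)
end set {1,3,4,5,6,7,8} — state 1 in

Answer: ACCEPT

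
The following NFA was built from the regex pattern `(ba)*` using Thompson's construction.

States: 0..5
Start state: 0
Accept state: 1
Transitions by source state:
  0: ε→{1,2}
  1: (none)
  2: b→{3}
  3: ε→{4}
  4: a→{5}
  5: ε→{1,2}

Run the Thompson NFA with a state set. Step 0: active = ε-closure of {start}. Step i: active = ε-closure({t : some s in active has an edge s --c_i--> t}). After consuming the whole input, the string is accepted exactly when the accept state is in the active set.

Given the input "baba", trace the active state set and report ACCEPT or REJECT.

Answer: ACCEPT

Trace:
initial (ε-close {0}): {0,1,2}
'b' @ 1: {3,4}
'a' @ 2: {1,2,5}  (accept∈set)
'b' @ 3: {3,4}
'a' @ 4: {1,2,5}  (accept∈set)
after full input: {1,2,5}  (accept=1 in)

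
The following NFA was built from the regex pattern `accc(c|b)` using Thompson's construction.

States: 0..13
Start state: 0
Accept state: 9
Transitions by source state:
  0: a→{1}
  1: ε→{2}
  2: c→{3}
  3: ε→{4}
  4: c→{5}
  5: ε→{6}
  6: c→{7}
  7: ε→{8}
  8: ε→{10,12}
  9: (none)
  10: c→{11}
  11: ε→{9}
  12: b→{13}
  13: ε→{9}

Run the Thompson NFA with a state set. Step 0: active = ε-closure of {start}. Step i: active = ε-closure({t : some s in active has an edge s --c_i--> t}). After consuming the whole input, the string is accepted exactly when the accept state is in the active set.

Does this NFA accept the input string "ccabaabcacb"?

start: ε-closure({0}) = {0}
'c' @ 1: {}  — dead — no transitions
rest 'cabaabcacb' ignored (set empty)
final: {}; accept 9 not in set

Answer: REJECT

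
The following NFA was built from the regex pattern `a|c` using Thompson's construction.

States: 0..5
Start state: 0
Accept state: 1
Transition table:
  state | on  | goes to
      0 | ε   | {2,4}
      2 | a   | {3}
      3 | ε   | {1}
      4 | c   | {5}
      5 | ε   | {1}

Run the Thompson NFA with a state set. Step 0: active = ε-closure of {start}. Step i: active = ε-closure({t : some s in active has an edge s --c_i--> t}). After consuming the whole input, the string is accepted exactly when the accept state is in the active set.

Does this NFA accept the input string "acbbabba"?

Answer: REJECT

Trace:
S₀ = ε-closure({0}) = {0,2,4}
'a' @ 1: {1,3}  [accepting]
'c' @ 2: {}  — state set empty
rest 'bbabba' ignored (set empty)
final: {}; accept 1 not in set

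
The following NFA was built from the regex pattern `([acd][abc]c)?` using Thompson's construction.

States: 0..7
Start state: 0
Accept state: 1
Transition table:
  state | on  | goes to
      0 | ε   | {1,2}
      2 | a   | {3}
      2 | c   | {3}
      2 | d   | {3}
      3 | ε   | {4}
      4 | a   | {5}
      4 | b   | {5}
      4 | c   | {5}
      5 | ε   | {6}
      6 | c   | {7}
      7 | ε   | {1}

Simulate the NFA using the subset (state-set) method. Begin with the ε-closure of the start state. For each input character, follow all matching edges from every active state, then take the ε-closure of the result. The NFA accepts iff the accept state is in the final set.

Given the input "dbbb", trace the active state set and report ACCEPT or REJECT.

initial (ε-close {0}): {0,1,2}
'd' @ 1: {3,4}
'b' @ 2: {5,6}
'b' @ 3: {}  — dead — no transitions
rest 'b' ignored (set empty)
final: {}; accept 1 not in set

Answer: REJECT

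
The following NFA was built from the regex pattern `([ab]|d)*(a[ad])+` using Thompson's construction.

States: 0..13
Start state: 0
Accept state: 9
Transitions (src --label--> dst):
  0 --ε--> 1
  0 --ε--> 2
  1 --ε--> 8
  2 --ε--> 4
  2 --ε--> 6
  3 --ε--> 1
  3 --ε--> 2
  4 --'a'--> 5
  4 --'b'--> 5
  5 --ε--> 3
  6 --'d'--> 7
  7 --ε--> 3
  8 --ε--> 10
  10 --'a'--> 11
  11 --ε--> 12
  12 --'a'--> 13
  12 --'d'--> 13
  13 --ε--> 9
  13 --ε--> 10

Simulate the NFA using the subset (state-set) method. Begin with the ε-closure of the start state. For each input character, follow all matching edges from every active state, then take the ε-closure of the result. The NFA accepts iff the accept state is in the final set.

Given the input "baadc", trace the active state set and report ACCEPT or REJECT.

Answer: REJECT

Steps:
start: ε-closure({0}) = {0,1,2,4,6,8,10}
'b' @ 1: {1,2,3,4,5,6,8,10}
'a' @ 2: {1,2,3,4,5,6,8,10,11,12}
'a' @ 3: {1,2,3,4,5,6,8,9,10,11,12,13}  (accept∈set)
'd' @ 4: {1,2,3,4,6,7,8,9,10,13}  (accept∈set)
'c' @ 5: {}  — state set empty
after full input: {}  (accept=9 not in)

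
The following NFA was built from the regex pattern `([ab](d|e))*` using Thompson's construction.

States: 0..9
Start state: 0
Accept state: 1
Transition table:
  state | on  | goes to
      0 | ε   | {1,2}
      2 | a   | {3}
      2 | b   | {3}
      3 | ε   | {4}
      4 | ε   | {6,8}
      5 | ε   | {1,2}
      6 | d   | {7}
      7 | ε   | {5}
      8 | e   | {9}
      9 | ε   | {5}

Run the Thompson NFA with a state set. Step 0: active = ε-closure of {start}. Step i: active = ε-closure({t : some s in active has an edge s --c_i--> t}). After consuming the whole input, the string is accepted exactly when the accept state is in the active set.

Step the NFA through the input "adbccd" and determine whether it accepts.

Answer: REJECT

Trace:
S₀ = ε-closure({0}) = {0,1,2}
'a' @ 1: {3,4,6,8}
'd' @ 2: {1,2,5,7}  [accepting]
'b' @ 3: {3,4,6,8}
'c' @ 4: {}  — dead — no transitions
rest 'cd' ignored (set empty)
final: {}; accept 1 not in set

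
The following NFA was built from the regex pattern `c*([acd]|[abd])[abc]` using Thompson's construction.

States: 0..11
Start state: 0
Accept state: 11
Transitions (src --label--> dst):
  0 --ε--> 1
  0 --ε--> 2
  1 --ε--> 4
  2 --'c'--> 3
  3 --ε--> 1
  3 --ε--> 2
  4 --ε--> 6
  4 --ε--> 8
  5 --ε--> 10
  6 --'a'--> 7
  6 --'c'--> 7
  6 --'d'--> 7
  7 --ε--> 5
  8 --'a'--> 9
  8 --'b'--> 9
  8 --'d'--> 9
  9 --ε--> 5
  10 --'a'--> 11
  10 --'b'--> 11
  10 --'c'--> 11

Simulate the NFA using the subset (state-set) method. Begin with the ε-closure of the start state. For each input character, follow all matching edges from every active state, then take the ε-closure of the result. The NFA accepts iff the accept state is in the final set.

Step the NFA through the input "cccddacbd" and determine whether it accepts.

initial (ε-close {0}): {0,1,2,4,6,8}
'c' @ 1: {1,2,3,4,5,6,7,8,10}
'c' @ 2: {1,2,3,4,5,6,7,8,10,11}  ✓accept
'c' @ 3: {1,2,3,4,5,6,7,8,10,11}  ✓accept
'd' @ 4: {5,7,9,10}
'd' @ 5: {}  — dead — no transitions
rest 'acbd' ignored (set empty)
end set {} — state 11 not in

Answer: REJECT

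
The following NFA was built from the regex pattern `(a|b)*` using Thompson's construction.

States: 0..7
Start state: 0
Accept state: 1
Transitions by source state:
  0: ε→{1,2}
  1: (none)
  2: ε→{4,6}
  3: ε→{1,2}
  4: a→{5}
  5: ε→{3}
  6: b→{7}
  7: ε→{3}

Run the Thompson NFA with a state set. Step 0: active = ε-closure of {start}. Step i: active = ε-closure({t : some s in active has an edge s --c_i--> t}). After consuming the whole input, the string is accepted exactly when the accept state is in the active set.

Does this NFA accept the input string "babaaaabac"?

start: ε-closure({0}) = {0,1,2,4,6}
'b' @ 1: {1,2,3,4,6,7}  (accept∈set)
'a' @ 2: {1,2,3,4,5,6}  (accept∈set)
'b' @ 3: {1,2,3,4,6,7}  (accept∈set)
'a' @ 4: {1,2,3,4,5,6}  (accept∈set)
'a' @ 5: {1,2,3,4,5,6}  (accept∈set)
'a' @ 6: {1,2,3,4,5,6}  (accept∈set)
'a' @ 7: {1,2,3,4,5,6}  (accept∈set)
'b' @ 8: {1,2,3,4,6,7}  (accept∈set)
'a' @ 9: {1,2,3,4,5,6}  (accept∈set)
'c' @ 10: {}  — state set empty
end set {} — state 1 not in

Answer: REJECT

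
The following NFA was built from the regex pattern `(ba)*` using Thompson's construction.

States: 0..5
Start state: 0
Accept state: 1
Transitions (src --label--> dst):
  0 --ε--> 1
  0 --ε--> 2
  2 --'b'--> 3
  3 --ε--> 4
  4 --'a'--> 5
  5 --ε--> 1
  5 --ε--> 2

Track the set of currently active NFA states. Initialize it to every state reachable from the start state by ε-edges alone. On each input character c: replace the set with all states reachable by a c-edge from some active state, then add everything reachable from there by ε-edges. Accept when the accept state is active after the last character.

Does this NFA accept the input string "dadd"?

Answer: REJECT

Trace:
start: ε-closure({0}) = {0,1,2}
'd' @ 1: {}  — no active states
rest 'add' ignored (set empty)
end set {} — state 1 not in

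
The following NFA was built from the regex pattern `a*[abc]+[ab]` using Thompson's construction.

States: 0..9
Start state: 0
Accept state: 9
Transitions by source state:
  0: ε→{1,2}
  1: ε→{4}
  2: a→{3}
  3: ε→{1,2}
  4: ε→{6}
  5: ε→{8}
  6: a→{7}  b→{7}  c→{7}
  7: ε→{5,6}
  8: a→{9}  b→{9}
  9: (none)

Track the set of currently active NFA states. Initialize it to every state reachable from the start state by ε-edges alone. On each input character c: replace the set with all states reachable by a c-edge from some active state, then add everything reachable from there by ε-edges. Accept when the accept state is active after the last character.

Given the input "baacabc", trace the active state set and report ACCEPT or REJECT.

start: ε-closure({0}) = {0,1,2,4,6}
'b' @ 1: {5,6,7,8}
'a' @ 2: {5,6,7,8,9}  [accepting]
'a' @ 3: {5,6,7,8,9}  [accepting]
'c' @ 4: {5,6,7,8}
'a' @ 5: {5,6,7,8,9}  [accepting]
'b' @ 6: {5,6,7,8,9}  [accepting]
'c' @ 7: {5,6,7,8}
final: {5,6,7,8}; accept 9 not in set

Answer: REJECT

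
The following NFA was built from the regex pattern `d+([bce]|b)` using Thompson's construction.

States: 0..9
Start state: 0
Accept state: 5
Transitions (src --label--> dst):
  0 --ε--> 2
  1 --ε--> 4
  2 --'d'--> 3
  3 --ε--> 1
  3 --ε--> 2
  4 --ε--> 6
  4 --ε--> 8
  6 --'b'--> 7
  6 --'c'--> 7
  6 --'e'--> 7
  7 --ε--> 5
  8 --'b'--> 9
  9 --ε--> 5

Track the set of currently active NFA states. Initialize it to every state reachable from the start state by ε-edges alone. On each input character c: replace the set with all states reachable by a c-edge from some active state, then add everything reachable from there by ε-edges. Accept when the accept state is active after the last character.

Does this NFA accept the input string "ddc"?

Answer: ACCEPT

Derivation:
initial (ε-close {0}): {0,2}
'd' @ 1: {1,2,3,4,6,8}
'd' @ 2: {1,2,3,4,6,8}
'c' @ 3: {5,7}  ✓accept
final: {5,7}; accept 5 in set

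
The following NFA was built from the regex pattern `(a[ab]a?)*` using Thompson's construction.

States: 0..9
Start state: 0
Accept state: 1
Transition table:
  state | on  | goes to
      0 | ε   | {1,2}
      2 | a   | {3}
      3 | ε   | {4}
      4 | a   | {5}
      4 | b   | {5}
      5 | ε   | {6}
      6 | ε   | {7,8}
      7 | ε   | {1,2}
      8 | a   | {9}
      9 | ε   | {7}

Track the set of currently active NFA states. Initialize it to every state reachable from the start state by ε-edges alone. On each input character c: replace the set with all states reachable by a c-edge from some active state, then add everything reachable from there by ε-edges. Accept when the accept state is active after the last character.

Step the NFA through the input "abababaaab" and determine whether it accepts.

Answer: ACCEPT

Derivation:
start: ε-closure({0}) = {0,1,2}
'a' @ 1: {3,4}
'b' @ 2: {1,2,5,6,7,8}  ✓accept
'a' @ 3: {1,2,3,4,7,9}  ✓accept
'b' @ 4: {1,2,5,6,7,8}  ✓accept
'a' @ 5: {1,2,3,4,7,9}  ✓accept
'b' @ 6: {1,2,5,6,7,8}  ✓accept
'a' @ 7: {1,2,3,4,7,9}  ✓accept
'a' @ 8: {1,2,3,4,5,6,7,8}  ✓accept
'a' @ 9: {1,2,3,4,5,6,7,8,9}  ✓accept
'b' @ 10: {1,2,5,6,7,8}  ✓accept
final: {1,2,5,6,7,8}; accept 1 in set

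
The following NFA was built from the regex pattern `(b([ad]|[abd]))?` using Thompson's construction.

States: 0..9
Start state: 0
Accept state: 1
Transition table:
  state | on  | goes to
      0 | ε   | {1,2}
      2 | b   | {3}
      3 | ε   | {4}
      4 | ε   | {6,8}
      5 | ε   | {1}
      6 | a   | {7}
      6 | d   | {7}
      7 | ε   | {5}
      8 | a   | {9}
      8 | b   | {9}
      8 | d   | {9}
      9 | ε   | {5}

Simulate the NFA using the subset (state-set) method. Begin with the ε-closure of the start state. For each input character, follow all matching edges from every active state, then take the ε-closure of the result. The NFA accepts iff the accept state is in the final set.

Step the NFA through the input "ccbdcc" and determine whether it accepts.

start: ε-closure({0}) = {0,1,2}
'c' @ 1: {}  — dead — no transitions
rest 'cbdcc' ignored (set empty)
final: {}; accept 1 not in set

Answer: REJECT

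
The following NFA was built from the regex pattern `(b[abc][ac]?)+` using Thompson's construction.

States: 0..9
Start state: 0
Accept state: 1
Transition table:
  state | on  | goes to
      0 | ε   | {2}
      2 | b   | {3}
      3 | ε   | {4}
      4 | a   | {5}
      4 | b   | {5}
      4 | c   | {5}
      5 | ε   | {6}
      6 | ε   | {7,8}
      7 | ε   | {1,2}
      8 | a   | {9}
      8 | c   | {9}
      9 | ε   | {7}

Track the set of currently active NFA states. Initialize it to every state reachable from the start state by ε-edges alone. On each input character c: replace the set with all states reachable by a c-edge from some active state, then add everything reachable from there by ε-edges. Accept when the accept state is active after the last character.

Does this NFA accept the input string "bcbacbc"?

S₀ = ε-closure({0}) = {0,2}
'b' @ 1: {3,4}
'c' @ 2: {1,2,5,6,7,8}  ✓accept
'b' @ 3: {3,4}
'a' @ 4: {1,2,5,6,7,8}  ✓accept
'c' @ 5: {1,2,7,9}  ✓accept
'b' @ 6: {3,4}
'c' @ 7: {1,2,5,6,7,8}  ✓accept
end set {1,2,5,6,7,8} — state 1 in

Answer: ACCEPT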